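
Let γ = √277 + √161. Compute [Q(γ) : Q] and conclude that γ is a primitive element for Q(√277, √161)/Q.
[Q(γ) : Q] = 4 (equivalently, Q(γ) = Q(√277, √161))

Obviously Q(γ) ⊆ Q(√277, √161), and [Q(√277, √161):Q] = 4 (since 277, 161 are distinct squarefree integers > 1 with 44597 not a perfect square). To show equality we compute the minimal polynomial of γ. From γ = √277 + √161: γ^2 = 277 + 2√(44597) + 161 = 438 + 2√(44597), so γ^2 - 438 = 2√(44597); squaring, (γ^2 - 438)^2 = 4·44597, i.e. γ^4 - 876γ^2 + 191844 - 178388 = 0, i.e. γ^4 - 876γ^2 + 13456 = 0. So γ is a root of x^4 - 876x^2 + 13456. This polynomial is irreducible over Q: it has no rational root (each ±√277 ± √161 is irrational), and any factorization into two quadratics over Q would force √(44597) ∈ Q (pairing opposite roots) or √277, √161 ∈ Q (other pairings), all impossible. Hence [Q(γ):Q] = 4 = [Q(√277, √161):Q], so Q(γ) = Q(√277, √161).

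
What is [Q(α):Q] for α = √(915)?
[Q(α):Q] = 2

[Q(α):Q] equals the degree of the minimal polynomial of α. Here α^2 = 915 and x^2 - 915 is irreducible (d = 915 is squarefree, ≠ 1, hence not a square), so deg(m_α) = 2. Thus [Q(α):Q] = 2.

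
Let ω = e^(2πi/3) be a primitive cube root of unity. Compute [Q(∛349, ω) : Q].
[Q(∛349, ω) : Q] = 6

[Q(∛349):Q] = 3 (min poly x^3 - 349, irreducible since 349 is not a perfect cube). [Q(ω):Q] = 2 (min poly x^2 + x + 1). Since Q(∛349) ⊂ R and ω ∉ R, we have ω ∉ Q(∛349), so x^2 + x + 1 remains irreducible over Q(∛349) and [Q(∛349, ω) : Q(∛349)] = 2. By the tower law, [Q(∛349, ω) : Q] = 3 · 2 = 6. (In fact Q(∛349, ω) is the splitting field of x^3 - 349 over Q.)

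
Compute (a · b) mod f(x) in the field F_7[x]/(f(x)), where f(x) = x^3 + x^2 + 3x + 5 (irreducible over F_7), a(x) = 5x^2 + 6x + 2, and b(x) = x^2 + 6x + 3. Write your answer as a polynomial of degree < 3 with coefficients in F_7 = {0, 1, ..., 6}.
a · b ≡ 3x + 5 (mod f(x))

Multiply in F_7[x]: a(x)·b(x) = (5x^2 + 6x + 2)·(x^2 + 6x + 3) = 5x^4 + x^3 + 4x^2 + 2x + 6. This has degree ≥ 3, so divide by f(x) over F_7: 5x^4 + x^3 + 4x^2 + 2x + 6 = (5x + 3)·(x^3 + x^2 + 3x + 5) + (3x + 5). Hence a·b ≡ 3x + 5 (mod f). (F_7[x]/(f) is a field with 7^3 = 343 elements since f is irreducible of degree 3.)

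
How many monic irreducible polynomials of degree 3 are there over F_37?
There are 16872 monic irreducible polynomials of degree 3 over F_37

Each element of F_{37^3} that lies in no proper subfield is a root of exactly one monic irreducible of degree 3 over F_37, and each such polynomial has 3 distinct roots in F_{37^3}. By Möbius inversion the count is N_37(3) = (1/3) Σ_{d|3} μ(3/d) · 37^d = (1/3)(μ(3)·37^1 + μ(1)·37^3) = 50616/3 = 16872.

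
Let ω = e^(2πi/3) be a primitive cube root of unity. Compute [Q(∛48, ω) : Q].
[Q(∛48, ω) : Q] = 6

[Q(∛48):Q] = 3 (min poly x^3 - 48, irreducible since 48 is not a perfect cube). [Q(ω):Q] = 2 (min poly x^2 + x + 1). Since Q(∛48) ⊂ R and ω ∉ R, we have ω ∉ Q(∛48), so x^2 + x + 1 remains irreducible over Q(∛48) and [Q(∛48, ω) : Q(∛48)] = 2. By the tower law, [Q(∛48, ω) : Q] = 3 · 2 = 6. (In fact Q(∛48, ω) is the splitting field of x^3 - 48 over Q.)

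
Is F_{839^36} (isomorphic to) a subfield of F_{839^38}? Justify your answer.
No: F_{839^36} is not a subfield of F_{839^38}

F_{p^m} embeds in F_{p^n} iff m | n. Here 36 ∤ 38 (since 38 = 1·36 + 2 with remainder 2 ≠ 0), so F_{839^36} is not a subfield of F_{839^38}. Equivalently: if it were, the tower law would give 36 = [F_{839^36}:F_839] dividing [F_{839^38}:F_839] = 38, contradiction.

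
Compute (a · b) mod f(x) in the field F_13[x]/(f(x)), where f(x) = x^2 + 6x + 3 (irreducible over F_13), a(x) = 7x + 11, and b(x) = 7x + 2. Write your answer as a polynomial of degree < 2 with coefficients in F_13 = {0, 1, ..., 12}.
a · b ≡ 5x + 5 (mod f(x))

Multiply in F_13[x]: a(x)·b(x) = (7x + 11)·(7x + 2) = 10x^2 + 9. This has degree ≥ 2, so divide by f(x) over F_13: 10x^2 + 9 = (10)·(x^2 + 6x + 3) + (5x + 5). Hence a·b ≡ 5x + 5 (mod f). (F_13[x]/(f) is a field with 13^2 = 169 elements since f is irreducible of degree 2.)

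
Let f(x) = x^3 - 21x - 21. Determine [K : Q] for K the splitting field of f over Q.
[K : Q] = 6

By the rational root test, any rational root of the monic integer polynomial f(x) = x^3 - 21x - 21 must be an integer dividing the constant term -21, i.e. one of ±{1, 3, 7, 21}. Evaluating: f(1) = -41, f(-1) = -1, f(3) = -57, f(-3) = 15, f(7) = 175, f(-7) = -217, f(21) = 8799, f(-21) = -8841; none is 0, so f has no rational root and is therefore irreducible over Q (a cubic with no linear factor over a field is irreducible). For an irreducible cubic, the Galois group is A_3 or S_3 according as the discriminant disc(f) = -4a^3 - 27b^2 = -4·(-21)^3 - 27·(-21)^2 = 25137 is or is not a square in Q. Here disc(f) = 25137 is not a perfect square in Q, so the Galois group of f over Q is not contained in A_3 and must be all of S_3. The splitting field has degree |S_3| = 6 over Q, so [K : Q] = 6.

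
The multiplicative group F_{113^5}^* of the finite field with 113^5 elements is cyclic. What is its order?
|F_{113^5}^*| = 18424351792

F_{113^5} has 113^5 = 18424351793 elements; its multiplicative group consists of all nonzero elements, so |F_{113^5}^*| = 18424351793 - 1 = 18424351792. (It is cyclic since any finite subgroup of the multiplicative group of a field is cyclic.)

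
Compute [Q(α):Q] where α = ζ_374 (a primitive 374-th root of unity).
[Q(α):Q] = 160

The minimal polynomial of ζ_374 over Q is the 374-th cyclotomic polynomial Φ_374(x), which is irreducible over Q and has degree φ(374) = 160. Hence [Q(α):Q] = φ(374) = 160.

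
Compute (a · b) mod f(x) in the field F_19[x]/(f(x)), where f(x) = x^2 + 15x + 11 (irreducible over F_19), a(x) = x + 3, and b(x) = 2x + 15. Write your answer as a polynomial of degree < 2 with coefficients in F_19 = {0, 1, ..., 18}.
a · b ≡ 10x + 4 (mod f(x))

Multiply in F_19[x]: a(x)·b(x) = (x + 3)·(2x + 15) = 2x^2 + 2x + 7. This has degree ≥ 2, so divide by f(x) over F_19: 2x^2 + 2x + 7 = (2)·(x^2 + 15x + 11) + (10x + 4). Hence a·b ≡ 10x + 4 (mod f). (F_19[x]/(f) is a field with 19^2 = 361 elements since f is irreducible of degree 2.)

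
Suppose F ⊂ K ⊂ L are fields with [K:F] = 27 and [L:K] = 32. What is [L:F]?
[L:F] = 864

The tower law says that for any tower of field extensions F ⊂ K ⊂ L with finite degrees, [L:F] = [L:K] · [K:F]. Here this gives [L:F] = 32 · 27 = 864.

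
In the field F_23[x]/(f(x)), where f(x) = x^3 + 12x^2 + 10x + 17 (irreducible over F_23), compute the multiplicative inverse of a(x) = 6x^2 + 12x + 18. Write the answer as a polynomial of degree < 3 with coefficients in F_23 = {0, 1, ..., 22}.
a(x)^(-1) ≡ 14x^2 + 16x + 4 (mod f(x))

Since f is irreducible over F_23, F_23[x]/(f) is a field and a(x) ≠ 0 has an inverse. Apply the extended Euclidean algorithm to f(x) and a(x) in F_23[x]: f(x) = (4x + 17)·a(x) + (10x + 10);  a(x) = (19x + 19)·(10x + 10) + (12). The last nonzero remainder is the constant 12 = gcd(f, a) in F_23. Back-substituting through the division chain expresses 12 = s(x)·a(x) + t(x)·f(x) with s(x) ≡ 7x^2 + 8x + 2 (mod f), so (7x^2 + 8x + 2)·a(x) ≡ 12 (mod f). Multiplying by 12^(-1) ≡ 2 in F_23 gives a(x)^(-1) ≡ 2·(7x^2 + 8x + 2) ≡ 14x^2 + 16x + 4 (mod f). Check: (6x^2 + 12x + 18)·(14x^2 + 16x + 4) = 15x^4 + 11x^3 + 8x^2 + 14x + 3 ≡ 1 (mod x^3 + 12x^2 + 10x + 17).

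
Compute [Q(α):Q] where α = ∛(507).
[Q(α):Q] = 3

The minimal polynomial of α is x^3 - 507, irreducible over Q since 507 is not a perfect cube (so x^3 - 507 has no rational root). Hence [Q(α):Q] = deg(m_α) = 3.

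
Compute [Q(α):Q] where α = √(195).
[Q(α):Q] = 2

[Q(α):Q] equals the degree of the minimal polynomial of α. Here α^2 = 195 and x^2 - 195 is irreducible (d = 195 is squarefree, ≠ 1, hence not a square), so deg(m_α) = 2. Thus [Q(α):Q] = 2.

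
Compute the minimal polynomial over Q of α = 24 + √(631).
m_α(x) = x^2 - 48x - 55

From α - 24 = √(631), squaring gives (α - 24)^2 = 631, i.e. α^2 - 48α + 576 = 631, so α^2 - 48α - 55 = 0. The discriminant of x^2 - 48x - 55 is (-48)^2 - 4·(-55) = 2304 + 220 = 2524, and 4·(631) is not a perfect square in Q since 631 is squarefree and ≠ 1. Hence x^2 - 48x - 55 is irreducible over Q and is the minimal polynomial of α.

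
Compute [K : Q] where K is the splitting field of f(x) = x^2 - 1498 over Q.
[K : Q] = 2

f(x) = x^2 - 1498 factors as (x - √1498)(x + √1498). The splitting field is K = Q(√1498). Since 1498 is squarefree and > 1, it is not a perfect square, so x^2 - 1498 is irreducible over Q and [Q(√1498) : Q] = 2. Hence [K : Q] = 2.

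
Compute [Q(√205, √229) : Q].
[Q(√205, √229) : Q] = 4

[Q(√205):Q] = 2 (min poly x^2 - 205, irreducible since 205 is squarefree > 1). For the top step, suppose √229 ∈ Q(√205), say √229 = c + d√205 with c, d ∈ Q. Squaring: 229 = c^2 + 205d^2 + 2cd√205. Since √205 ∉ Q this forces 2cd = 0. If d = 0 then √229 = c ∈ Q, contradicting 229 squarefree > 1. If c = 0 then 229 = 205d^2, so 205·229 = (205d)^2 is a perfect square in Q — but 205·229 = 46945 is not a perfect square (since 205 and 229 are distinct squarefree integers). Contradiction. Hence √229 ∉ Q(√205), so x^2 - 229 stays irreducible over Q(√205) and [Q(√205, √229) : Q(√205)] = 2. By the tower law, [Q(√205, √229) : Q] = 2 · 2 = 4.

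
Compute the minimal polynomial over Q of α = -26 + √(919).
m_α(x) = x^2 + 52x - 243

From α + 26 = √(919), squaring gives (α + 26)^2 = 919, i.e. α^2 + 52α + 676 = 919, so α^2 + 52α - 243 = 0. The discriminant of x^2 + 52x - 243 is (52)^2 - 4·(-243) = 2704 + 972 = 3676, and 4·(919) is not a perfect square in Q since 919 is squarefree and ≠ 1. Hence x^2 + 52x - 243 is irreducible over Q and is the minimal polynomial of α.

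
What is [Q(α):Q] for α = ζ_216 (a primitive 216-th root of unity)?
[Q(α):Q] = 72

The minimal polynomial of ζ_216 over Q is the 216-th cyclotomic polynomial Φ_216(x), which is irreducible over Q and has degree φ(216) = 72. Hence [Q(α):Q] = φ(216) = 72.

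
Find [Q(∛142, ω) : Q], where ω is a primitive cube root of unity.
[Q(∛142, ω) : Q] = 6

[Q(∛142):Q] = 3 (min poly x^3 - 142, irreducible since 142 is not a perfect cube). [Q(ω):Q] = 2 (min poly x^2 + x + 1). Since Q(∛142) ⊂ R and ω ∉ R, we have ω ∉ Q(∛142), so x^2 + x + 1 remains irreducible over Q(∛142) and [Q(∛142, ω) : Q(∛142)] = 2. By the tower law, [Q(∛142, ω) : Q] = 3 · 2 = 6. (In fact Q(∛142, ω) is the splitting field of x^3 - 142 over Q.)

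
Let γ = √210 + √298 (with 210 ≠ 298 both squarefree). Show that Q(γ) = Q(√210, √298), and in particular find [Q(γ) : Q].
[Q(γ) : Q] = 4 (equivalently, Q(γ) = Q(√210, √298))

Obviously Q(γ) ⊆ Q(√210, √298), and [Q(√210, √298):Q] = 4 (since 210, 298 are distinct squarefree integers > 1 with 62580 not a perfect square). To show equality we compute the minimal polynomial of γ. From γ = √210 + √298: γ^2 = 210 + 2√(62580) + 298 = 508 + 2√(62580), so γ^2 - 508 = 2√(62580); squaring, (γ^2 - 508)^2 = 4·62580, i.e. γ^4 - 1016γ^2 + 258064 - 250320 = 0, i.e. γ^4 - 1016γ^2 + 7744 = 0. So γ is a root of x^4 - 1016x^2 + 7744. This polynomial is irreducible over Q: it has no rational root (each ±√210 ± √298 is irrational), and any factorization into two quadratics over Q would force √(62580) ∈ Q (pairing opposite roots) or √210, √298 ∈ Q (other pairings), all impossible. Hence [Q(γ):Q] = 4 = [Q(√210, √298):Q], so Q(γ) = Q(√210, √298).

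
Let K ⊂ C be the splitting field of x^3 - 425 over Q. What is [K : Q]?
[K : Q] = 6

The roots of x^3 - 425 are ∛425, ω∛425, ω^2∛425 where ω = e^(2πi/3) is a primitive cube root of unity, so K = Q(∛425, ω). Now [Q(∛425):Q] = 3 (since 425 is not a perfect cube, x^3 - 425 is irreducible) and [Q(ω):Q] = 2. Both 2 and 3 divide [K:Q], and [K:Q] ≤ 3·2 = 6, so [K:Q] = 6. (Equivalently: Q(∛425) ⊂ R but ω ∉ R, so [K : Q(∛425)] = 2.)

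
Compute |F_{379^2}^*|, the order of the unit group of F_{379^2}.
|F_{379^2}^*| = 143640

F_{379^2} has 379^2 = 143641 elements; its multiplicative group consists of all nonzero elements, so |F_{379^2}^*| = 143641 - 1 = 143640. (It is cyclic since any finite subgroup of the multiplicative group of a field is cyclic.)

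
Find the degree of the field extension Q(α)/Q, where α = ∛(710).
[Q(α):Q] = 3

The minimal polynomial of α is x^3 - 710, irreducible over Q since 710 is not a perfect cube (so x^3 - 710 has no rational root). Hence [Q(α):Q] = deg(m_α) = 3.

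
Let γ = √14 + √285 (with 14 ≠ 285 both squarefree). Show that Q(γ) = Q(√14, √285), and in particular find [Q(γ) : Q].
[Q(γ) : Q] = 4 (equivalently, Q(γ) = Q(√14, √285))

Obviously Q(γ) ⊆ Q(√14, √285), and [Q(√14, √285):Q] = 4 (since 14, 285 are distinct squarefree integers > 1 with 3990 not a perfect square). To show equality we compute the minimal polynomial of γ. From γ = √14 + √285: γ^2 = 14 + 2√(3990) + 285 = 299 + 2√(3990), so γ^2 - 299 = 2√(3990); squaring, (γ^2 - 299)^2 = 4·3990, i.e. γ^4 - 598γ^2 + 89401 - 15960 = 0, i.e. γ^4 - 598γ^2 + 73441 = 0. So γ is a root of x^4 - 598x^2 + 73441. This polynomial is irreducible over Q: it has no rational root (each ±√14 ± √285 is irrational), and any factorization into two quadratics over Q would force √(3990) ∈ Q (pairing opposite roots) or √14, √285 ∈ Q (other pairings), all impossible. Hence [Q(γ):Q] = 4 = [Q(√14, √285):Q], so Q(γ) = Q(√14, √285).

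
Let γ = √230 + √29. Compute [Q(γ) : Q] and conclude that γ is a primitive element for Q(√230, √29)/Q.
[Q(γ) : Q] = 4 (equivalently, Q(γ) = Q(√230, √29))

Obviously Q(γ) ⊆ Q(√230, √29), and [Q(√230, √29):Q] = 4 (since 230, 29 are distinct squarefree integers > 1 with 6670 not a perfect square). To show equality we compute the minimal polynomial of γ. From γ = √230 + √29: γ^2 = 230 + 2√(6670) + 29 = 259 + 2√(6670), so γ^2 - 259 = 2√(6670); squaring, (γ^2 - 259)^2 = 4·6670, i.e. γ^4 - 518γ^2 + 67081 - 26680 = 0, i.e. γ^4 - 518γ^2 + 40401 = 0. So γ is a root of x^4 - 518x^2 + 40401. This polynomial is irreducible over Q: it has no rational root (each ±√230 ± √29 is irrational), and any factorization into two quadratics over Q would force √(6670) ∈ Q (pairing opposite roots) or √230, √29 ∈ Q (other pairings), all impossible. Hence [Q(γ):Q] = 4 = [Q(√230, √29):Q], so Q(γ) = Q(√230, √29).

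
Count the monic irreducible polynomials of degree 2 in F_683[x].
There are 232903 monic irreducible polynomials of degree 2 over F_683

Each element of F_{683^2} that lies in no proper subfield is a root of exactly one monic irreducible of degree 2 over F_683, and each such polynomial has 2 distinct roots in F_{683^2}. By Möbius inversion the count is N_683(2) = (1/2) Σ_{d|2} μ(2/d) · 683^d = (1/2)(μ(2)·683^1 + μ(1)·683^2) = 465806/2 = 232903.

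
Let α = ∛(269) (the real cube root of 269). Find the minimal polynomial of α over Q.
m_α(x) = x^3 - 269

α satisfies α^3 = 269, so x^3 - 269 annihilates α. By the rational root test, a rational root p/q (in lowest terms) of x^3 - 269 would satisfy p^3 = 269 q^3, forcing q = 1 and p^3 = 269; but 269 is not a perfect cube, contradiction. A monic cubic over Q with no rational root is irreducible (any nontrivial factorization would include a linear factor). Hence x^3 - 269 is the minimal polynomial of α, and in particular [Q(α):Q] = 3.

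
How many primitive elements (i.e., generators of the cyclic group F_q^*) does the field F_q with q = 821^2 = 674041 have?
There are φ(674040) = 174080 primitive elements

F_q^* is cyclic of order q - 1 = 674040. A cyclic group of order m has exactly φ(m) generators. Here m = 674040 = 2^3 · 3 · 5 · 41 · 137, so the number of primitive elements is φ(674040) = 174080.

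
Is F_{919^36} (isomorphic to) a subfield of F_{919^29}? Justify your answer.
No: F_{919^36} is not a subfield of F_{919^29}

F_{p^m} embeds in F_{p^n} iff m | n. Here 36 ∤ 29 (since 29 = 0·36 + 29 with remainder 29 ≠ 0), so F_{919^36} is not a subfield of F_{919^29}. Equivalently: if it were, the tower law would give 36 = [F_{919^36}:F_919] dividing [F_{919^29}:F_919] = 29, contradiction.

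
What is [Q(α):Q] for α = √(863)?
[Q(α):Q] = 2

[Q(α):Q] equals the degree of the minimal polynomial of α. Here α^2 = 863 and x^2 - 863 is irreducible (d = 863 is squarefree, ≠ 1, hence not a square), so deg(m_α) = 2. Thus [Q(α):Q] = 2.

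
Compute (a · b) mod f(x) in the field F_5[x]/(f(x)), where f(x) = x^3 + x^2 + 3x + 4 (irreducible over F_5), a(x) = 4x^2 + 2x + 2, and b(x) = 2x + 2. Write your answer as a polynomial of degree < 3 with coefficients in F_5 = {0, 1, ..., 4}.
a · b ≡ 4x^2 + 4x + 2 (mod f(x))

Multiply in F_5[x]: a(x)·b(x) = (4x^2 + 2x + 2)·(2x + 2) = 3x^3 + 2x^2 + 3x + 4. This has degree ≥ 3, so divide by f(x) over F_5: 3x^3 + 2x^2 + 3x + 4 = (3)·(x^3 + x^2 + 3x + 4) + (4x^2 + 4x + 2). Hence a·b ≡ 4x^2 + 4x + 2 (mod f). (F_5[x]/(f) is a field with 5^3 = 125 elements since f is irreducible of degree 3.)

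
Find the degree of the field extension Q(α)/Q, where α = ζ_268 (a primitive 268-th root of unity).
[Q(α):Q] = 132

The minimal polynomial of ζ_268 over Q is the 268-th cyclotomic polynomial Φ_268(x), which is irreducible over Q and has degree φ(268) = 132. Hence [Q(α):Q] = φ(268) = 132.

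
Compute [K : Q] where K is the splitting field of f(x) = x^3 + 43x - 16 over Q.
[K : Q] = 6

By the rational root test, any rational root of the monic integer polynomial f(x) = x^3 + 43x - 16 must be an integer dividing the constant term -16, i.e. one of ±{1, 2, 4, 8, 16}. Evaluating: f(1) = 28, f(-1) = -60, f(2) = 78, f(-2) = -110, f(4) = 220, f(-4) = -252, f(8) = 840, f(-8) = -872, f(16) = 4768, f(-16) = -4800; none is 0, so f has no rational root and is therefore irreducible over Q (a cubic with no linear factor over a field is irreducible). For an irreducible cubic, the Galois group is A_3 or S_3 according as the discriminant disc(f) = -4a^3 - 27b^2 = -4·(43)^3 - 27·(-16)^2 = -324940 is or is not a square in Q. Here disc(f) = -324940 is not a perfect square in Q, so the Galois group of f over Q is not contained in A_3 and must be all of S_3. The splitting field has degree |S_3| = 6 over Q, so [K : Q] = 6.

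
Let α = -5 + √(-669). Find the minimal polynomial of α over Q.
m_α(x) = x^2 + 10x + 694

From α + 5 = √(-669), squaring gives (α + 5)^2 = -669, i.e. α^2 + 10α + 25 = -669, so α^2 + 10α + 694 = 0. The discriminant of x^2 + 10x + 694 is (10)^2 - 4·(694) = 100 - 2776 = -2676, and 4·(-669) is not a perfect square in Q since -669 is squarefree and ≠ 1. Hence x^2 + 10x + 694 is irreducible over Q and is the minimal polynomial of α.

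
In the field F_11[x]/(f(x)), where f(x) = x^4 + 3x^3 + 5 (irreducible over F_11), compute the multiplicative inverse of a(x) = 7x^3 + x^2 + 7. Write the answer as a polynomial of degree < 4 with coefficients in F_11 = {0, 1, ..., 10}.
a(x)^(-1) ≡ 6x^3 + 6x^2 + 4x + 3 (mod f(x))

Since f is irreducible over F_11, F_11[x]/(f) is a field and a(x) ≠ 0 has an inverse. Apply the extended Euclidean algorithm to f(x) and a(x) in F_11[x]: f(x) = (8x + 4)·a(x) + (7x^2 + 10x + 10);  a(x) = (x + 5)·(7x^2 + 10x + 10) + (6x + 1);  (7x^2 + 10x + 10) = (3x + 3)·(6x + 1) + (7). The last nonzero remainder is the constant 7 = gcd(f, a) in F_11. Back-substituting through the division chain expresses 7 = s(x)·a(x) + t(x)·f(x) with s(x) ≡ 9x^3 + 9x^2 + 6x + 10 (mod f), so (9x^3 + 9x^2 + 6x + 10)·a(x) ≡ 7 (mod f). Multiplying by 7^(-1) ≡ 8 in F_11 gives a(x)^(-1) ≡ 8·(9x^3 + 9x^2 + 6x + 10) ≡ 6x^3 + 6x^2 + 4x + 3 (mod f). Check: (7x^3 + x^2 + 7)·(6x^3 + 6x^2 + 4x + 3) = 9x^6 + 4x^5 + x^4 + x^3 + x^2 + 6x + 10 ≡ 1 (mod x^4 + 3x^3 + 5).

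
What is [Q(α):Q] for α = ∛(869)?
[Q(α):Q] = 3

The minimal polynomial of α is x^3 - 869, irreducible over Q since 869 is not a perfect cube (so x^3 - 869 has no rational root). Hence [Q(α):Q] = deg(m_α) = 3.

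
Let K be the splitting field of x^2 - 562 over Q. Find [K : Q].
[K : Q] = 2

f(x) = x^2 - 562 factors as (x - √562)(x + √562). The splitting field is K = Q(√562). Since 562 is squarefree and > 1, it is not a perfect square, so x^2 - 562 is irreducible over Q and [Q(√562) : Q] = 2. Hence [K : Q] = 2.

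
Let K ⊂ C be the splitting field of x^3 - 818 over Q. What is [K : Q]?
[K : Q] = 6

The roots of x^3 - 818 are ∛818, ω∛818, ω^2∛818 where ω = e^(2πi/3) is a primitive cube root of unity, so K = Q(∛818, ω). Now [Q(∛818):Q] = 3 (since 818 is not a perfect cube, x^3 - 818 is irreducible) and [Q(ω):Q] = 2. Both 2 and 3 divide [K:Q], and [K:Q] ≤ 3·2 = 6, so [K:Q] = 6. (Equivalently: Q(∛818) ⊂ R but ω ∉ R, so [K : Q(∛818)] = 2.)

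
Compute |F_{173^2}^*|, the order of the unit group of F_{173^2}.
|F_{173^2}^*| = 29928

F_{173^2} has 173^2 = 29929 elements; its multiplicative group consists of all nonzero elements, so |F_{173^2}^*| = 29929 - 1 = 29928. (It is cyclic since any finite subgroup of the multiplicative group of a field is cyclic.)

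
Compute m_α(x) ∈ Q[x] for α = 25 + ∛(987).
m_α(x) = x^3 - 75x^2 + 1875x - 16612

Set β = α - 25 = ∛(987), so β^3 = 987. Then (α - 25)^3 - 987 = 0, i.e. α is a root of g(x) = (x - 25)^3 - 987 = x^3 - 75x^2 + 1875x - 16612. Since g(x) = h(x - 25) where h(x) = x^3 - 987, and h is irreducible over Q (because 987 is not a perfect cube, so h has no rational root, and a monic cubic with no rational root is irreducible), g is also irreducible (irreducibility is preserved under the substitution x → x - 25). Hence m_α(x) = x^3 - 75x^2 + 1875x - 16612.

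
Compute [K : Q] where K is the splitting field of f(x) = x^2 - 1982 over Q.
[K : Q] = 2

f(x) = x^2 - 1982 factors as (x - √1982)(x + √1982). The splitting field is K = Q(√1982). Since 1982 is squarefree and > 1, it is not a perfect square, so x^2 - 1982 is irreducible over Q and [Q(√1982) : Q] = 2. Hence [K : Q] = 2.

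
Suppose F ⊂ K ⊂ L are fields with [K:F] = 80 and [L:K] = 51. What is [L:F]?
[L:F] = 4080

The tower law says that for any tower of field extensions F ⊂ K ⊂ L with finite degrees, [L:F] = [L:K] · [K:F]. Here this gives [L:F] = 51 · 80 = 4080.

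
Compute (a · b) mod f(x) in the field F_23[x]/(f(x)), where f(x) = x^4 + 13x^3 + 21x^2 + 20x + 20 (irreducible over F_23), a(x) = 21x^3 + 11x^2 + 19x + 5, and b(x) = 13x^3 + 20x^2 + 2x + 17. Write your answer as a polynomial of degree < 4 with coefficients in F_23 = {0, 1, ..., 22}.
a · b ≡ 20x^3 + 11x^2 + 19x + 12 (mod f(x))

Multiply in F_23[x]: a(x)·b(x) = (21x^3 + 11x^2 + 19x + 5)·(13x^3 + 20x^2 + 2x + 17) = 20x^6 + 11x^5 + 3x^4 + 19x^3 + 3x^2 + 11x + 16. This has degree ≥ 4, so divide by f(x) over F_23: 20x^6 + 11x^5 + 3x^4 + 19x^3 + 3x^2 + 11x + 16 = (20x^2 + 4x + 14)·(x^4 + 13x^3 + 21x^2 + 20x + 20) + (20x^3 + 11x^2 + 19x + 12). Hence a·b ≡ 20x^3 + 11x^2 + 19x + 12 (mod f). (F_23[x]/(f) is a field with 23^4 = 279841 elements since f is irreducible of degree 4.)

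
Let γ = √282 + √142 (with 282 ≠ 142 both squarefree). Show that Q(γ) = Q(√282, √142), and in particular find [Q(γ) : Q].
[Q(γ) : Q] = 4 (equivalently, Q(γ) = Q(√282, √142))

Obviously Q(γ) ⊆ Q(√282, √142), and [Q(√282, √142):Q] = 4 (since 282, 142 are distinct squarefree integers > 1 with 40044 not a perfect square). To show equality we compute the minimal polynomial of γ. From γ = √282 + √142: γ^2 = 282 + 2√(40044) + 142 = 424 + 2√(40044), so γ^2 - 424 = 2√(40044); squaring, (γ^2 - 424)^2 = 4·40044, i.e. γ^4 - 848γ^2 + 179776 - 160176 = 0, i.e. γ^4 - 848γ^2 + 19600 = 0. So γ is a root of x^4 - 848x^2 + 19600. This polynomial is irreducible over Q: it has no rational root (each ±√282 ± √142 is irrational), and any factorization into two quadratics over Q would force √(40044) ∈ Q (pairing opposite roots) or √282, √142 ∈ Q (other pairings), all impossible. Hence [Q(γ):Q] = 4 = [Q(√282, √142):Q], so Q(γ) = Q(√282, √142).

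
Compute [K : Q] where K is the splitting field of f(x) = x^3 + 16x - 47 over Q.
[K : Q] = 6

By the rational root test, any rational root of the monic integer polynomial f(x) = x^3 + 16x - 47 must be an integer dividing the constant term -47, i.e. one of ±{1, 47}. Evaluating: f(1) = -30, f(-1) = -64, f(47) = 104528, f(-47) = -104622; none is 0, so f has no rational root and is therefore irreducible over Q (a cubic with no linear factor over a field is irreducible). For an irreducible cubic, the Galois group is A_3 or S_3 according as the discriminant disc(f) = -4a^3 - 27b^2 = -4·(16)^3 - 27·(-47)^2 = -76027 is or is not a square in Q. Here disc(f) = -76027 is not a perfect square in Q, so the Galois group of f over Q is not contained in A_3 and must be all of S_3. The splitting field has degree |S_3| = 6 over Q, so [K : Q] = 6.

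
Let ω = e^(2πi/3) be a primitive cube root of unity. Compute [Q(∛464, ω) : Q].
[Q(∛464, ω) : Q] = 6

[Q(∛464):Q] = 3 (min poly x^3 - 464, irreducible since 464 is not a perfect cube). [Q(ω):Q] = 2 (min poly x^2 + x + 1). Since Q(∛464) ⊂ R and ω ∉ R, we have ω ∉ Q(∛464), so x^2 + x + 1 remains irreducible over Q(∛464) and [Q(∛464, ω) : Q(∛464)] = 2. By the tower law, [Q(∛464, ω) : Q] = 3 · 2 = 6. (In fact Q(∛464, ω) is the splitting field of x^3 - 464 over Q.)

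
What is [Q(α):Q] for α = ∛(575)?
[Q(α):Q] = 3

The minimal polynomial of α is x^3 - 575, irreducible over Q since 575 is not a perfect cube (so x^3 - 575 has no rational root). Hence [Q(α):Q] = deg(m_α) = 3.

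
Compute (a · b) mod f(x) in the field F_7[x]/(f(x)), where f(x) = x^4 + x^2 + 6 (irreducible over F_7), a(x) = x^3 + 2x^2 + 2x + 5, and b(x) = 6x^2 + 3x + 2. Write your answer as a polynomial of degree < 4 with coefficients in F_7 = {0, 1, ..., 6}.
a · b ≡ 4x^2 + 4x + 4 (mod f(x))

Multiply in F_7[x]: a(x)·b(x) = (x^3 + 2x^2 + 2x + 5)·(6x^2 + 3x + 2) = 6x^5 + x^4 + 6x^3 + 5x^2 + 5x + 3. This has degree ≥ 4, so divide by f(x) over F_7: 6x^5 + x^4 + 6x^3 + 5x^2 + 5x + 3 = (6x + 1)·(x^4 + x^2 + 6) + (4x^2 + 4x + 4). Hence a·b ≡ 4x^2 + 4x + 4 (mod f). (F_7[x]/(f) is a field with 7^4 = 2401 elements since f is irreducible of degree 4.)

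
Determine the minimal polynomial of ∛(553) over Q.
m_α(x) = x^3 - 553

α satisfies α^3 = 553, so x^3 - 553 annihilates α. By the rational root test, a rational root p/q (in lowest terms) of x^3 - 553 would satisfy p^3 = 553 q^3, forcing q = 1 and p^3 = 553; but 553 is not a perfect cube, contradiction. A monic cubic over Q with no rational root is irreducible (any nontrivial factorization would include a linear factor). Hence x^3 - 553 is the minimal polynomial of α, and in particular [Q(α):Q] = 3.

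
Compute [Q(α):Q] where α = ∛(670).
[Q(α):Q] = 3

The minimal polynomial of α is x^3 - 670, irreducible over Q since 670 is not a perfect cube (so x^3 - 670 has no rational root). Hence [Q(α):Q] = deg(m_α) = 3.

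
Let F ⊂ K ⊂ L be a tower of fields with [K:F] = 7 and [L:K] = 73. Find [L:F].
[L:F] = 511

The tower law says that for any tower of field extensions F ⊂ K ⊂ L with finite degrees, [L:F] = [L:K] · [K:F]. Here this gives [L:F] = 73 · 7 = 511.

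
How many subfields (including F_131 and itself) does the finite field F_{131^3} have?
F_{131^3} has 2 subfields

The subfields of F_{p^n} are exactly the fields F_{p^d} for d | n (each is the fixed field of the unique index-d subgroup of Gal(F_{p^n}/F_p) ≅ Z/nZ). The divisors of n = 3 are {1, 3}, giving 2 subfields: F_{131^1}, F_{131^3}.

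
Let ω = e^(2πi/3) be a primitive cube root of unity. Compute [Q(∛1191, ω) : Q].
[Q(∛1191, ω) : Q] = 6

[Q(∛1191):Q] = 3 (min poly x^3 - 1191, irreducible since 1191 is not a perfect cube). [Q(ω):Q] = 2 (min poly x^2 + x + 1). Since Q(∛1191) ⊂ R and ω ∉ R, we have ω ∉ Q(∛1191), so x^2 + x + 1 remains irreducible over Q(∛1191) and [Q(∛1191, ω) : Q(∛1191)] = 2. By the tower law, [Q(∛1191, ω) : Q] = 3 · 2 = 6. (In fact Q(∛1191, ω) is the splitting field of x^3 - 1191 over Q.)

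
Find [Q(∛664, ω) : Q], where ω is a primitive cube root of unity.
[Q(∛664, ω) : Q] = 6

[Q(∛664):Q] = 3 (min poly x^3 - 664, irreducible since 664 is not a perfect cube). [Q(ω):Q] = 2 (min poly x^2 + x + 1). Since Q(∛664) ⊂ R and ω ∉ R, we have ω ∉ Q(∛664), so x^2 + x + 1 remains irreducible over Q(∛664) and [Q(∛664, ω) : Q(∛664)] = 2. By the tower law, [Q(∛664, ω) : Q] = 3 · 2 = 6. (In fact Q(∛664, ω) is the splitting field of x^3 - 664 over Q.)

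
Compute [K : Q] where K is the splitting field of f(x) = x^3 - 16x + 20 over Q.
[K : Q] = 6

By the rational root test, any rational root of the monic integer polynomial f(x) = x^3 - 16x + 20 must be an integer dividing the constant term 20, i.e. one of ±{1, 2, 4, 5, 10, 20}. Evaluating: f(1) = 5, f(-1) = 35, f(2) = -4, f(-2) = 44, f(4) = 20, f(-4) = 20, f(5) = 65, f(-5) = -25, f(10) = 860, f(-10) = -820, f(20) = 7700, f(-20) = -7660; none is 0, so f has no rational root and is therefore irreducible over Q (a cubic with no linear factor over a field is irreducible). For an irreducible cubic, the Galois group is A_3 or S_3 according as the discriminant disc(f) = -4a^3 - 27b^2 = -4·(-16)^3 - 27·(20)^2 = 5584 is or is not a square in Q. Here disc(f) = 5584 is not a perfect square in Q, so the Galois group of f over Q is not contained in A_3 and must be all of S_3. The splitting field has degree |S_3| = 6 over Q, so [K : Q] = 6.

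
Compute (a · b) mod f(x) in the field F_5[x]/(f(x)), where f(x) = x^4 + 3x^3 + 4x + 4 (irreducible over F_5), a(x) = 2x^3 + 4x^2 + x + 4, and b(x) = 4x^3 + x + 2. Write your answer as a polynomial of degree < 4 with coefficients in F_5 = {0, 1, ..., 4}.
a · b ≡ 2x^3 + 4x^2 + 3x + 3 (mod f(x))

Multiply in F_5[x]: a(x)·b(x) = (2x^3 + 4x^2 + x + 4)·(4x^3 + x + 2) = 3x^6 + x^5 + x^4 + 4x^3 + 4x^2 + x + 3. This has degree ≥ 4, so divide by f(x) over F_5: 3x^6 + x^5 + x^4 + 4x^3 + 4x^2 + x + 3 = (3x^2 + 2x)·(x^4 + 3x^3 + 4x + 4) + (2x^3 + 4x^2 + 3x + 3). Hence a·b ≡ 2x^3 + 4x^2 + 3x + 3 (mod f). (F_5[x]/(f) is a field with 5^4 = 625 elements since f is irreducible of degree 4.)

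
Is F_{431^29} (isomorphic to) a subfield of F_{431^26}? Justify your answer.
No: F_{431^29} is not a subfield of F_{431^26}

F_{p^m} embeds in F_{p^n} iff m | n. Here 29 ∤ 26 (since 26 = 0·29 + 26 with remainder 26 ≠ 0), so F_{431^29} is not a subfield of F_{431^26}. Equivalently: if it were, the tower law would give 29 = [F_{431^29}:F_431] dividing [F_{431^26}:F_431] = 26, contradiction.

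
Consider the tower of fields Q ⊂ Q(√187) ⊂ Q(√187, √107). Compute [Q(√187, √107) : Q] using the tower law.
[Q(√187, √107) : Q] = 4

[Q(√187):Q] = 2 (min poly x^2 - 187, irreducible since 187 is squarefree > 1). For the top step, suppose √107 ∈ Q(√187), say √107 = c + d√187 with c, d ∈ Q. Squaring: 107 = c^2 + 187d^2 + 2cd√187. Since √187 ∉ Q this forces 2cd = 0. If d = 0 then √107 = c ∈ Q, contradicting 107 squarefree > 1. If c = 0 then 107 = 187d^2, so 187·107 = (187d)^2 is a perfect square in Q — but 187·107 = 20009 is not a perfect square (since 187 and 107 are distinct squarefree integers). Contradiction. Hence √107 ∉ Q(√187), so x^2 - 107 stays irreducible over Q(√187) and [Q(√187, √107) : Q(√187)] = 2. By the tower law, [Q(√187, √107) : Q] = 2 · 2 = 4.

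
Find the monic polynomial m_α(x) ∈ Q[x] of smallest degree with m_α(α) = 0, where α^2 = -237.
m_α(x) = x^2 + 237

α satisfies α^2 + 237 = 0, so x^2 + 237 annihilates α. Since d = -237 is squarefree and ≠ 1, it is not a perfect square in Q, so x^2 + 237 has no rational root and is therefore irreducible over Q (a degree-2 polynomial over a field is irreducible iff it has no root). Hence m_α(x) = x^2 + 237.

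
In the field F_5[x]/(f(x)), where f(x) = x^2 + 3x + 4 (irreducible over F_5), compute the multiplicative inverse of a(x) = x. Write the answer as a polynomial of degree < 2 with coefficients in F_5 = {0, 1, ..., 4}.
a(x)^(-1) ≡ x + 3 (mod f(x))

Since f is irreducible over F_5, F_5[x]/(f) is a field and a(x) ≠ 0 has an inverse. Apply the extended Euclidean algorithm to f(x) and a(x) in F_5[x]: f(x) = (x + 3)·a(x) + (4). The last nonzero remainder is the constant 4 = gcd(f, a) in F_5. Back-substituting through the division chain expresses 4 = s(x)·a(x) + t(x)·f(x) with s(x) ≡ 4x + 2 (mod f), so (4x + 2)·a(x) ≡ 4 (mod f). Multiplying by 4^(-1) ≡ 4 in F_5 gives a(x)^(-1) ≡ 4·(4x + 2) ≡ x + 3 (mod f). Check: (x)·(x + 3) = x^2 + 3x ≡ 1 (mod x^2 + 3x + 4).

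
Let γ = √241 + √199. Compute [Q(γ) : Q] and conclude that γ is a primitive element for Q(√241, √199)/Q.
[Q(γ) : Q] = 4 (equivalently, Q(γ) = Q(√241, √199))

Obviously Q(γ) ⊆ Q(√241, √199), and [Q(√241, √199):Q] = 4 (since 241, 199 are distinct squarefree integers > 1 with 47959 not a perfect square). To show equality we compute the minimal polynomial of γ. From γ = √241 + √199: γ^2 = 241 + 2√(47959) + 199 = 440 + 2√(47959), so γ^2 - 440 = 2√(47959); squaring, (γ^2 - 440)^2 = 4·47959, i.e. γ^4 - 880γ^2 + 193600 - 191836 = 0, i.e. γ^4 - 880γ^2 + 1764 = 0. So γ is a root of x^4 - 880x^2 + 1764. This polynomial is irreducible over Q: it has no rational root (each ±√241 ± √199 is irrational), and any factorization into two quadratics over Q would force √(47959) ∈ Q (pairing opposite roots) or √241, √199 ∈ Q (other pairings), all impossible. Hence [Q(γ):Q] = 4 = [Q(√241, √199):Q], so Q(γ) = Q(√241, √199).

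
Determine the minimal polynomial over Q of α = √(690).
m_α(x) = x^2 - 690

α satisfies α^2 - 690 = 0, so x^2 - 690 annihilates α. Since d = 690 is squarefree and ≠ 1, it is not a perfect square in Q, so x^2 - 690 has no rational root and is therefore irreducible over Q (a degree-2 polynomial over a field is irreducible iff it has no root). Hence m_α(x) = x^2 - 690.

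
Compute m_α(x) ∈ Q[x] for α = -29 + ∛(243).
m_α(x) = x^3 + 87x^2 + 2523x + 24146

Set β = α + 29 = ∛(243), so β^3 = 243. Then (α + 29)^3 - 243 = 0, i.e. α is a root of g(x) = (x + 29)^3 - 243 = x^3 + 87x^2 + 2523x + 24146. Since g(x) = h(x + 29) where h(x) = x^3 - 243, and h is irreducible over Q (because 243 is not a perfect cube, so h has no rational root, and a monic cubic with no rational root is irreducible), g is also irreducible (irreducibility is preserved under the substitution x → x + 29). Hence m_α(x) = x^3 + 87x^2 + 2523x + 24146.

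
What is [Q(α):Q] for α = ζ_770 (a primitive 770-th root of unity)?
[Q(α):Q] = 240

The minimal polynomial of ζ_770 over Q is the 770-th cyclotomic polynomial Φ_770(x), which is irreducible over Q and has degree φ(770) = 240. Hence [Q(α):Q] = φ(770) = 240.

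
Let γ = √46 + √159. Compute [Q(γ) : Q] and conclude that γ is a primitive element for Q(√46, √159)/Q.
[Q(γ) : Q] = 4 (equivalently, Q(γ) = Q(√46, √159))

Obviously Q(γ) ⊆ Q(√46, √159), and [Q(√46, √159):Q] = 4 (since 46, 159 are distinct squarefree integers > 1 with 7314 not a perfect square). To show equality we compute the minimal polynomial of γ. From γ = √46 + √159: γ^2 = 46 + 2√(7314) + 159 = 205 + 2√(7314), so γ^2 - 205 = 2√(7314); squaring, (γ^2 - 205)^2 = 4·7314, i.e. γ^4 - 410γ^2 + 42025 - 29256 = 0, i.e. γ^4 - 410γ^2 + 12769 = 0. So γ is a root of x^4 - 410x^2 + 12769. This polynomial is irreducible over Q: it has no rational root (each ±√46 ± √159 is irrational), and any factorization into two quadratics over Q would force √(7314) ∈ Q (pairing opposite roots) or √46, √159 ∈ Q (other pairings), all impossible. Hence [Q(γ):Q] = 4 = [Q(√46, √159):Q], so Q(γ) = Q(√46, √159).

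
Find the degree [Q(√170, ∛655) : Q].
[Q(√170, ∛655) : Q] = 6

Let L = Q(√170, ∛655). Since Q(√170) ⊂ L and [Q(√170):Q] = 2, the tower law gives 2 | [L:Q]. Likewise Q(∛655) ⊂ L with [Q(∛655):Q] = 3 (because 655 is not a perfect cube), so 3 | [L:Q]. As gcd(2,3) = 1, [L:Q] is divisible by 6. Conversely L is generated over Q by √170 and ∛655, so [L:Q] ≤ 2·3 = 6. Therefore [Q(√170, ∛655) : Q] = 6.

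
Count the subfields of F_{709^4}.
F_{709^4} has 3 subfields

The subfields of F_{p^n} are exactly the fields F_{p^d} for d | n (each is the fixed field of the unique index-d subgroup of Gal(F_{p^n}/F_p) ≅ Z/nZ). The divisors of n = 4 are {1, 2, 4}, giving 3 subfields: F_{709^1}, F_{709^2}, F_{709^4}.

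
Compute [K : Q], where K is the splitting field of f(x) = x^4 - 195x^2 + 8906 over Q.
[K : Q] = 4

Solving the quadratic in x^2: x^2 = (195 ± √(195^2 - 4·8906))/2 = (195 ± √2401)/2 = (195 ± 49)/2, giving x^2 = 73 or x^2 = 122. So f(x) = (x^2 - 73)(x^2 - 122) and the roots of f are ±√73, ±√122. Hence the splitting field is K = Q(√73, √122). Since 73 and 122 are distinct squarefree integers > 1, their product 8906 is not a perfect square, so √122 ∉ Q(√73). By the tower law [K:Q] = [Q(√73,√122):Q(√73)] · [Q(√73):Q] = 2 · 2 = 4.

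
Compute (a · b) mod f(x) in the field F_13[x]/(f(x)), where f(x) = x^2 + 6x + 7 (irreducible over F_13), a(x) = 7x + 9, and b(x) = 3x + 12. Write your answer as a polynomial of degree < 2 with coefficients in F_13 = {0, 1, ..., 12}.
a · b ≡ 11x (mod f(x))

Multiply in F_13[x]: a(x)·b(x) = (7x + 9)·(3x + 12) = 8x^2 + 7x + 4. This has degree ≥ 2, so divide by f(x) over F_13: 8x^2 + 7x + 4 = (8)·(x^2 + 6x + 7) + (11x). Hence a·b ≡ 11x (mod f). (F_13[x]/(f) is a field with 13^2 = 169 elements since f is irreducible of degree 2.)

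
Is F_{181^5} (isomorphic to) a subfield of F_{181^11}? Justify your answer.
No: F_{181^5} is not a subfield of F_{181^11}

F_{p^m} embeds in F_{p^n} iff m | n. Here 5 ∤ 11 (since 11 = 2·5 + 1 with remainder 1 ≠ 0), so F_{181^5} is not a subfield of F_{181^11}. Equivalently: if it were, the tower law would give 5 = [F_{181^5}:F_181] dividing [F_{181^11}:F_181] = 11, contradiction.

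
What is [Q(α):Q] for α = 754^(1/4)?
[Q(α):Q] = 4

α is a root of x^4 - 754. By Eisenstein's criterion at the prime p = 2 (which divides the constant term 754 but p^2 = 4 does not, since 754 is squarefree), x^4 - 754 is irreducible over Q. Hence [Q(α):Q] = 4.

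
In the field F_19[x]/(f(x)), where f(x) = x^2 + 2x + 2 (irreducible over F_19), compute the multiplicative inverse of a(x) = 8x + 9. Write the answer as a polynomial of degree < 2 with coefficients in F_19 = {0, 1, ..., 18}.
a(x)^(-1) ≡ 18x + 11 (mod f(x))

Since f is irreducible over F_19, F_19[x]/(f) is a field and a(x) ≠ 0 has an inverse. Apply the extended Euclidean algorithm to f(x) and a(x) in F_19[x]: f(x) = (12x + 1)·a(x) + (12). The last nonzero remainder is the constant 12 = gcd(f, a) in F_19. Back-substituting through the division chain expresses 12 = s(x)·a(x) + t(x)·f(x) with s(x) ≡ 7x + 18 (mod f), so (7x + 18)·a(x) ≡ 12 (mod f). Multiplying by 12^(-1) ≡ 8 in F_19 gives a(x)^(-1) ≡ 8·(7x + 18) ≡ 18x + 11 (mod f). Check: (8x + 9)·(18x + 11) = 11x^2 + 3x + 4 ≡ 1 (mod x^2 + 2x + 2).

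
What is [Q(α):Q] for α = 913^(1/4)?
[Q(α):Q] = 4

α is a root of x^4 - 913. By Eisenstein's criterion at the prime p = 11 (which divides the constant term 913 but p^2 = 121 does not, since 913 is squarefree), x^4 - 913 is irreducible over Q. Hence [Q(α):Q] = 4.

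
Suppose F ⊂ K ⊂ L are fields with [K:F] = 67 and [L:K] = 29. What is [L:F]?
[L:F] = 1943

The tower law says that for any tower of field extensions F ⊂ K ⊂ L with finite degrees, [L:F] = [L:K] · [K:F]. Here this gives [L:F] = 29 · 67 = 1943.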